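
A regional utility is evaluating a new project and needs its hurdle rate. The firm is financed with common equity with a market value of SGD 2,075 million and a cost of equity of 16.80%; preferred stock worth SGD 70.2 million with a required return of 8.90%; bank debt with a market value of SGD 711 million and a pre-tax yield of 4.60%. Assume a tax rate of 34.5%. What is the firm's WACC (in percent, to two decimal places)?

13.17%

Total capital V = 2075 + 70.2 + 711 = 2856.2.
Equity: weight = 2075/2856.2 = 0.7265; cost = 16.8%.
Preferred: weight = 70.2/2856.2 = 0.0246; cost = 8.9%.
Bank debt: weight = 711/2856.2 = 0.2489; after-tax cost = 4.6% × (1 − 34.5%) = 3.0130%.
WACC = 0.7265 × 16.8000% + 0.0246 × 8.9000% + 0.2489 × 3.0130% = 13.1738%.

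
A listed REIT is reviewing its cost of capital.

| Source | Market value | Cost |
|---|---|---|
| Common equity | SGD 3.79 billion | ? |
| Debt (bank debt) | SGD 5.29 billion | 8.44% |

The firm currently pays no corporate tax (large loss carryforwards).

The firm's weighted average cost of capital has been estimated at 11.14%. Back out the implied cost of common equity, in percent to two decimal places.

14.91%

Total capital V = 3.79 + 5.29 = 9.08.
Equity weight = 3.79/9.08 = 0.4174.
Bank debt weight = 5.29/9.08 = 0.5826.
Debt contribution = 0.5826 × 8.44% × (1 − 0%) = 4.9171%.
Required equity contribution = 11.14% − 4.9171% = 6.2229%.
Re = 6.2229% / 0.4174 = 14.9086%.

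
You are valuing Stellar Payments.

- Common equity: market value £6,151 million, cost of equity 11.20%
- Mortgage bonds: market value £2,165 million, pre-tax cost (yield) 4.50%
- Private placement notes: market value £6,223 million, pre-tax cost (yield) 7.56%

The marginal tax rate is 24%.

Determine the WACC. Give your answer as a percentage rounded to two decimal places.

7.71%

Total capital V = 6151 + 2165 + 6223 = 14539.
Equity: weight = 6151/14539 = 0.4231; cost = 11.2%.
Mortgage bonds: weight = 2165/14539 = 0.1489; after-tax cost = 4.5% × (1 − 24%) = 3.4200%.
Private placement notes: weight = 6223/14539 = 0.4280; after-tax cost = 7.56% × (1 − 24%) = 5.7456%.
WACC = 0.4231 × 11.2000% + 0.1489 × 3.4200% + 0.4280 × 5.7456% = 7.7069%.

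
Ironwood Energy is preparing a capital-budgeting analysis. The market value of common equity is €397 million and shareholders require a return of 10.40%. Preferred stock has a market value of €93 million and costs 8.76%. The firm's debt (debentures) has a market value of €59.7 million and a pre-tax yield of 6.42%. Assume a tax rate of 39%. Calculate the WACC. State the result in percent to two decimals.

Total capital V = 397 + 93 + 59.7 = 549.7.
Equity: weight = 397/549.7 = 0.7222; cost = 10.4%.
Preferred: weight = 93/549.7 = 0.1692; cost = 8.76%.
Debentures: weight = 59.7/549.7 = 0.1086; after-tax cost = 6.42% × (1 − 39%) = 3.9162%.
WACC = 0.7222 × 10.4000% + 0.1692 × 8.7600% + 0.1086 × 3.9162% = 9.4184%.

9.42%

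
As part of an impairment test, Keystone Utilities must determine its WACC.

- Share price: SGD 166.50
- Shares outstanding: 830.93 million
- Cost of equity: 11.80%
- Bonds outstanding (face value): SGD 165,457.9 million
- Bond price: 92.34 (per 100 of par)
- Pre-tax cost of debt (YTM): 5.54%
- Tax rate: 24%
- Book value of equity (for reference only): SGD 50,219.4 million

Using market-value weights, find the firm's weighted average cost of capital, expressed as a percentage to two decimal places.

7.82%

Market value of equity E = 166.5 × 830.93m = 138349.845m. Market value of debt D = 165457.9m × 92.34/100 = 152783.82486m.
Total capital V = 138349.845 + 152783.82486 = 291133.66986.
Equity: weight = 138349.845/291133.66986 = 0.4752; cost = 11.8%.
Bonds outstanding: weight = 152783.82486/291133.66986 = 0.5248; after-tax cost = 5.54% × (1 − 24%) = 4.2104%.
WACC = 0.4752 × 11.8000% + 0.5248 × 4.2104% = 7.8171%.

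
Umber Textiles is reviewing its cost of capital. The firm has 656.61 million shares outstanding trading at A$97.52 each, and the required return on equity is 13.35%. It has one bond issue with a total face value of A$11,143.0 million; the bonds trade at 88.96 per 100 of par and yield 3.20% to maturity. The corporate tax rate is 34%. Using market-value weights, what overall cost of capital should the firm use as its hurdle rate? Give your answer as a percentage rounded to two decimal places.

11.84%

Market value of equity E = 97.52 × 656.61m = 64032.6072m. Market value of debt D = 11143m × 88.96/100 = 9912.8128m.
Total capital V = 64032.6072 + 9912.8128 = 73945.42.
Equity: weight = 64032.6072/73945.42 = 0.8659; cost = 13.35%.
Bonds outstanding: weight = 9912.8128/73945.42 = 0.1341; after-tax cost = 3.2% × (1 − 34%) = 2.1120%.
WACC = 0.8659 × 13.3500% + 0.1341 × 2.1120% = 11.8435%.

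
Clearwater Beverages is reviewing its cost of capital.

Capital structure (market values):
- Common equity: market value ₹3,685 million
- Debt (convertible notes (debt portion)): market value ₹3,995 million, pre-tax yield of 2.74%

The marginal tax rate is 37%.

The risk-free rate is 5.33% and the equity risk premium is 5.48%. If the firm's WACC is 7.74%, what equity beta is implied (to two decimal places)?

1.63

Total capital V = 3685 + 3995 = 7680.
Equity weight = 3685/7680 = 0.4798.
Convertible notes (debt portion) weight = 3995/7680 = 0.5202.
Debt contribution = 0.5202 × 2.74% × (1 − 37%) = 0.8979%.
Required equity contribution = 7.74% − 0.8979% = 6.8421%  ⇒  Re = 14.2597%.
CAPM: 14.2597% = 5.33% + β × 5.48%  ⇒  β = 1.6295.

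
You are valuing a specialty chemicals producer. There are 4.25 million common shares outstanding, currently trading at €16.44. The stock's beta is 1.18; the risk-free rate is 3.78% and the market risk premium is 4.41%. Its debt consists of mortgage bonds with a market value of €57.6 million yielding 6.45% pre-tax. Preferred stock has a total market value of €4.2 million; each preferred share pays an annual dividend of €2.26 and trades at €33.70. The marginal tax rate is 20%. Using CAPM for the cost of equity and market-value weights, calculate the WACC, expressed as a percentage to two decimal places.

Cost of equity via CAPM: Re = 3.78% + 1.18 × 4.41% = 8.9838%.
Cost of preferred: Rp = 2.26 / 33.7 = 6.7062%.
Market value of equity E = 16.44 × 4.25m = 69.87m.
Total capital V = 69.87 + 4.2 + 57.6 = 131.67.
Equity: weight = 69.87/131.67 = 0.5306; cost = 8.9838%.
Preferred: weight = 4.2/131.67 = 0.0319; cost = 6.7062%.
Mortgage bonds: weight = 57.6/131.67 = 0.4375; after-tax cost = 6.45% × (1 − 20%) = 5.1600%.
WACC = 0.5306 × 8.9838% + 0.0319 × 6.7062% + 0.4375 × 5.1600% = 7.2384%.

7.24%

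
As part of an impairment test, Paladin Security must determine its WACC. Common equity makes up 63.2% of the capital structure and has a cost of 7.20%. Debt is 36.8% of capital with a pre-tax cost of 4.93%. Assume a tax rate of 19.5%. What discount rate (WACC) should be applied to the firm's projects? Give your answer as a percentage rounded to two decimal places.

After-tax cost of debt = 4.93% × (1 − 19.5%) = 3.9686%.
WACC = 0.632 × 7.2000% + 0.368 × 3.9686% = 6.0109%.

6.01%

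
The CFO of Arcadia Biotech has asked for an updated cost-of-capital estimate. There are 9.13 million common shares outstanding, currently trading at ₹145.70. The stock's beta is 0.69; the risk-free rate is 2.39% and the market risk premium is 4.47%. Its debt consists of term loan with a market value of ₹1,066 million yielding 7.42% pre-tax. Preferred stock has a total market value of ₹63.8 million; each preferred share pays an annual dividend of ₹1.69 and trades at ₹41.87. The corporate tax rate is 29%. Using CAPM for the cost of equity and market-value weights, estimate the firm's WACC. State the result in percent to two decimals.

5.35%

Cost of equity via CAPM: Re = 2.39% + 0.69 × 4.47% = 5.4743%.
Cost of preferred: Rp = 1.69 / 41.87 = 4.0363%.
Market value of equity E = 145.7 × 9.13m = 1330.241m.
Total capital V = 1330.241 + 63.8 + 1066 = 2460.041.
Equity: weight = 1330.241/2460.041 = 0.5407; cost = 5.4743%.
Preferred: weight = 63.8/2460.041 = 0.0259; cost = 4.0363%.
Term loan: weight = 1066/2460.041 = 0.4333; after-tax cost = 7.42% × (1 − 29%) = 5.2682%.
WACC = 0.5407 × 5.4743% + 0.0259 × 4.0363% + 0.4333 × 5.2682% = 5.3477%.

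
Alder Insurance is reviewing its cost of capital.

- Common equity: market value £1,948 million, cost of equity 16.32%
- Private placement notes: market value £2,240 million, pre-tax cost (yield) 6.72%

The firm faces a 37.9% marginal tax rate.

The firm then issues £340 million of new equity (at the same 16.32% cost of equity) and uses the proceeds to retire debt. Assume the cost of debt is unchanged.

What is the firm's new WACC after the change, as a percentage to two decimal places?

After the change:
Total capital V = 2288 + 1900 = 4188.
Equity: weight = 2288/4188 = 0.5463; cost = 16.32%.
Private placement notes: weight = 1900/4188 = 0.4537; after-tax cost = 6.72% × (1 − 37.9%) = 4.1731%.
WACC = 0.5463 × 16.3200% + 0.4537 × 4.1731% = 10.8092%.

10.81%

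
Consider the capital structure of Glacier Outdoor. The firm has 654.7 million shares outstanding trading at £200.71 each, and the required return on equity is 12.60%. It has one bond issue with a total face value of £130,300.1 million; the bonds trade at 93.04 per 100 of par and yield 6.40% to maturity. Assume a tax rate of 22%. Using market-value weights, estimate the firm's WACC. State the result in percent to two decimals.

Market value of equity E = 200.71 × 654.7m = 131404.837m. Market value of debt D = 130300.1m × 93.04/100 = 121231.21304m.
Total capital V = 131404.837 + 121231.21304 = 252636.05004.
Equity: weight = 131404.837/252636.05004 = 0.5201; cost = 12.6%.
Bonds outstanding: weight = 121231.21304/252636.05004 = 0.4799; after-tax cost = 6.4% × (1 − 22%) = 4.9920%.
WACC = 0.5201 × 12.6000% + 0.4799 × 4.9920% = 8.9492%.

8.95%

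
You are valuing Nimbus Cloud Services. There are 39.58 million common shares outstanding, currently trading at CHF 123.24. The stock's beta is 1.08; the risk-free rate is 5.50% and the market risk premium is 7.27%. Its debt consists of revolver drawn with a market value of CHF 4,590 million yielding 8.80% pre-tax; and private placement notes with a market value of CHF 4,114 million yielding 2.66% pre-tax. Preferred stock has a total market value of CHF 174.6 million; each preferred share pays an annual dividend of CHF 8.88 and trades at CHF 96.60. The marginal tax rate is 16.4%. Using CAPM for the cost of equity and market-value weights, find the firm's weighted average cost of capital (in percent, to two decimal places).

7.97%

Cost of equity via CAPM: Re = 5.5% + 1.08 × 7.27% = 13.3516%.
Cost of preferred: Rp = 8.88 / 96.6 = 9.1925%.
Market value of equity E = 123.24 × 39.58m = 4877.8392m.
Total capital V = 4877.8392 + 174.6 + 4590 + 4114 = 13756.4392.
Equity: weight = 4877.8392/13756.4392 = 0.3546; cost = 13.3516%.
Preferred: weight = 174.6/13756.4392 = 0.0127; cost = 9.1925%.
Revolver drawn: weight = 4590/13756.4392 = 0.3337; after-tax cost = 8.8% × (1 − 16.4%) = 7.3568%.
Private placement notes: weight = 4114/13756.4392 = 0.2991; after-tax cost = 2.66% × (1 − 16.4%) = 2.2238%.
WACC = 0.3546 × 13.3516% + 0.0127 × 9.1925% + 0.3337 × 7.3568% + 0.2991 × 2.2238% = 7.9707%.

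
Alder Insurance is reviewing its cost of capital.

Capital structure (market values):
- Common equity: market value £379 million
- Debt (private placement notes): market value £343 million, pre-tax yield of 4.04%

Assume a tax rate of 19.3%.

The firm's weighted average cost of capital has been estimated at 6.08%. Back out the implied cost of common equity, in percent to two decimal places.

8.63%

Total capital V = 379 + 343 = 722.
Equity weight = 379/722 = 0.5249.
Private placement notes weight = 343/722 = 0.4751.
Debt contribution = 0.4751 × 4.04% × (1 − 19.3%) = 1.5489%.
Required equity contribution = 6.08% − 1.5489% = 4.5311%.
Re = 4.5311% / 0.5249 = 8.6319%.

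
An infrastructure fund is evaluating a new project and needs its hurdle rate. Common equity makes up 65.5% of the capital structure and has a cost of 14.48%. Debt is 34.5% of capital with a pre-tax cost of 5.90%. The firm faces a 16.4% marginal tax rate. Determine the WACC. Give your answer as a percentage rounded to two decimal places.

11.19%

After-tax cost of debt = 5.9% × (1 − 16.4%) = 4.9324%.
WACC = 0.655 × 14.4800% + 0.345 × 4.9324% = 11.1861%.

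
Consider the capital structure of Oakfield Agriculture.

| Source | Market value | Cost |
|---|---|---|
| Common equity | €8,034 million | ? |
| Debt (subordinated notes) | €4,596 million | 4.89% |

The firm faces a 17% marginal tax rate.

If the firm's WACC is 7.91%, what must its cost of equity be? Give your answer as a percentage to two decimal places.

10.11%

Total capital V = 8034 + 4596 = 12630.
Equity weight = 8034/12630 = 0.6361.
Subordinated notes weight = 4596/12630 = 0.3639.
Debt contribution = 0.3639 × 4.89% × (1 − 17%) = 1.4769%.
Required equity contribution = 7.91% − 1.4769% = 6.4331%.
Re = 6.4331% / 0.6361 = 10.1132%.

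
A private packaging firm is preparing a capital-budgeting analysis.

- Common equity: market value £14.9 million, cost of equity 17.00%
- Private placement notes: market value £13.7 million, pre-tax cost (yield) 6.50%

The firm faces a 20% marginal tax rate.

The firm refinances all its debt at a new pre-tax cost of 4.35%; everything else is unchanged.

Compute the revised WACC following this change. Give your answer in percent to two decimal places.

After the change:
Total capital V = 14.9 + 13.7 = 28.6.
Equity: weight = 14.9/28.6 = 0.5210; cost = 17%.
Private placement notes: weight = 13.7/28.6 = 0.4790; after-tax cost = 4.35% × (1 − 20%) = 3.4800%.
WACC = 0.5210 × 17.0000% + 0.4790 × 3.4800% = 10.5236%.

10.52%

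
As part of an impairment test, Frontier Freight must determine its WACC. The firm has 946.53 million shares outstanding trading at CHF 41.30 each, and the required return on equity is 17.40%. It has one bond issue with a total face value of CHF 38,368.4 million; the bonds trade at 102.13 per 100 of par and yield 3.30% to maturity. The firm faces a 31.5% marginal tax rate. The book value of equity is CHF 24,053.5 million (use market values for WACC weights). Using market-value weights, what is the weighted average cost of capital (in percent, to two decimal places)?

Market value of equity E = 41.3 × 946.53m = 39091.689m. Market value of debt D = 38368.4m × 102.13/100 = 39185.64692m.
Total capital V = 39091.689 + 39185.64692 = 78277.33592.
Equity: weight = 39091.689/78277.33592 = 0.4994; cost = 17.4%.
Bonds outstanding: weight = 39185.64692/78277.33592 = 0.5006; after-tax cost = 3.3% × (1 − 31.5%) = 2.2605%.
WACC = 0.4994 × 17.4000% + 0.5006 × 2.2605% = 9.8212%.

9.82%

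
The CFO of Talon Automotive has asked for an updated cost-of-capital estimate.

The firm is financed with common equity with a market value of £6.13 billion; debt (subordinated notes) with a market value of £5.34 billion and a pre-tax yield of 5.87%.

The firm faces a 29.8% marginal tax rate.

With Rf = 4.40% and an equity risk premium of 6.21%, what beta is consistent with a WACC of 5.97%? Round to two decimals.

0.51

Total capital V = 6.13 + 5.34 = 11.47.
Equity weight = 6.13/11.47 = 0.5344.
Subordinated notes weight = 5.34/11.47 = 0.4656.
Debt contribution = 0.4656 × 5.87% × (1 − 29.8%) = 1.9185%.
Required equity contribution = 5.97% − 1.9185% = 4.0515%  ⇒  Re = 7.5809%.
CAPM: 7.5809% = 4.4% + β × 6.21%  ⇒  β = 0.5122.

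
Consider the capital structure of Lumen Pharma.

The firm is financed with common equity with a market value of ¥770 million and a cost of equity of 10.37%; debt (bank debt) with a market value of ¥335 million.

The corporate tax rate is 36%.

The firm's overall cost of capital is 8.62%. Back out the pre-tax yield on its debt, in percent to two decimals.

7.18%

Total capital V = 770 + 335 = 1105.
Equity weight = 770/1105 = 0.6968.
Bank debt weight = 335/1105 = 0.3032.
Equity contribution = 0.6968 × 10.37% = 7.2262%.
Remaining for debt = 8.62% − 7.2262% = 1.3938%.
Rd × (1 − 36%) × 0.3032 = 1.3938%  ⇒  Rd = 7.1838%.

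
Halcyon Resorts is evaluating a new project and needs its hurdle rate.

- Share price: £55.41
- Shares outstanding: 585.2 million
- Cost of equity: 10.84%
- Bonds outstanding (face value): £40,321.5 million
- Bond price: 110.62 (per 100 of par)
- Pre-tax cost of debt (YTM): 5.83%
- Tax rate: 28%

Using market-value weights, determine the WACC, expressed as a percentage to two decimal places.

Market value of equity E = 55.41 × 585.2m = 32425.932m. Market value of debt D = 40321.5m × 110.62/100 = 44603.6433m.
Total capital V = 32425.932 + 44603.6433 = 77029.5753.
Equity: weight = 32425.932/77029.5753 = 0.4210; cost = 10.84%.
Bonds outstanding: weight = 44603.6433/77029.5753 = 0.5790; after-tax cost = 5.83% × (1 − 28%) = 4.1976%.
WACC = 0.4210 × 10.8400% + 0.5790 × 4.1976% = 6.9937%.

6.99%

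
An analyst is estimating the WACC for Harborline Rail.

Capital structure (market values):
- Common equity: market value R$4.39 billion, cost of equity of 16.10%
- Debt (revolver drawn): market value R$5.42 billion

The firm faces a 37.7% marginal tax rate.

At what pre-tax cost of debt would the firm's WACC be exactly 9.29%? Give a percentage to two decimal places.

Total capital V = 4.39 + 5.42 = 9.81.
Equity weight = 4.39/9.81 = 0.4475.
Revolver drawn weight = 5.42/9.81 = 0.5525.
Equity contribution = 0.4475 × 16.1% = 7.2048%.
Remaining for debt = 9.29% − 7.2048% = 2.0852%.
Rd × (1 − 37.7%) × 0.5525 = 2.0852%  ⇒  Rd = 6.0580%.

6.06%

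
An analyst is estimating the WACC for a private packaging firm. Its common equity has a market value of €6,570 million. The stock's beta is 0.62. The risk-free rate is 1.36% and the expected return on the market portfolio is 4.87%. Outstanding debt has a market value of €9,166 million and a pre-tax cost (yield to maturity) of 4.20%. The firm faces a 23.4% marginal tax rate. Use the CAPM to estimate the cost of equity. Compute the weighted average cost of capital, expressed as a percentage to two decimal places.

3.35%

Market risk premium = 4.87% − 1.36% = 3.51%.
Cost of equity via CAPM: Re = 1.36% + 0.62 × 3.51% = 3.5362%.
Total capital V = 6570 + 9166 = 15736.
Equity: weight = 6570/15736 = 0.4175; cost = 3.5362%.
Debt: weight = 9166/15736 = 0.5825; after-tax cost = 4.2% × (1 − 23.4%) = 3.2172%.
WACC = 0.4175 × 3.5362% + 0.5825 × 3.2172% = 3.3504%.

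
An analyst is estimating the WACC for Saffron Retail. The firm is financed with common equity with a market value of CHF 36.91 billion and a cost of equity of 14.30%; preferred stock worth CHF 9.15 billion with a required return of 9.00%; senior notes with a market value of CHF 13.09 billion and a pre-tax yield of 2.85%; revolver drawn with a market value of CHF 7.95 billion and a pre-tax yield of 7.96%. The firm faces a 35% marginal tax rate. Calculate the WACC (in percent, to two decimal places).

Total capital V = 36.91 + 9.15 + 13.09 + 7.95 = 67.1.
Equity: weight = 36.91/67.1 = 0.5501; cost = 14.3%.
Preferred: weight = 9.15/67.1 = 0.1364; cost = 9%.
Senior notes: weight = 13.09/67.1 = 0.1951; after-tax cost = 2.85% × (1 − 35%) = 1.8525%.
Revolver drawn: weight = 7.95/67.1 = 0.1185; after-tax cost = 7.96% × (1 − 35%) = 5.1740%.
WACC = 0.5501 × 14.3000% + 0.1364 × 9.0000% + 0.1951 × 1.8525% + 0.1185 × 5.1740% = 10.0677%.

10.07%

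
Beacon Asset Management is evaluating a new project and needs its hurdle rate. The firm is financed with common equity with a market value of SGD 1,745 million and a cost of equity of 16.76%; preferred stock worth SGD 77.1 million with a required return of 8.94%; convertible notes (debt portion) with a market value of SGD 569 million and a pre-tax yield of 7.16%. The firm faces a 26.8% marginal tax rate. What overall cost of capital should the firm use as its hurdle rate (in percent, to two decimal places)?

Total capital V = 1745 + 77.1 + 569 = 2391.1.
Equity: weight = 1745/2391.1 = 0.7298; cost = 16.76%.
Preferred: weight = 77.1/2391.1 = 0.0322; cost = 8.94%.
Convertible notes (debt portion): weight = 569/2391.1 = 0.2380; after-tax cost = 7.16% × (1 − 26.8%) = 5.2411%.
WACC = 0.7298 × 16.7600% + 0.0322 × 8.9400% + 0.2380 × 5.2411% = 13.7667%.

13.77%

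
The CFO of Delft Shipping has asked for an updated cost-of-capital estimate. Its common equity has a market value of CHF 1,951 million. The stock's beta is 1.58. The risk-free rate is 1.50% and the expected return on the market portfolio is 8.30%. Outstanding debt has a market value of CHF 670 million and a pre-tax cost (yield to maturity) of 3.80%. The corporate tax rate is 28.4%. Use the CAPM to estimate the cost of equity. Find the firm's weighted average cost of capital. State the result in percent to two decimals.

Market risk premium = 8.3% − 1.5% = 6.8%.
Cost of equity via CAPM: Re = 1.5% + 1.58 × 6.8% = 12.2440%.
Total capital V = 1951 + 670 = 2621.
Equity: weight = 1951/2621 = 0.7444; cost = 12.244%.
Debt: weight = 670/2621 = 0.2556; after-tax cost = 3.8% × (1 − 28.4%) = 2.7208%.
WACC = 0.7444 × 12.2440% + 0.2556 × 2.7208% = 9.8096%.

9.81%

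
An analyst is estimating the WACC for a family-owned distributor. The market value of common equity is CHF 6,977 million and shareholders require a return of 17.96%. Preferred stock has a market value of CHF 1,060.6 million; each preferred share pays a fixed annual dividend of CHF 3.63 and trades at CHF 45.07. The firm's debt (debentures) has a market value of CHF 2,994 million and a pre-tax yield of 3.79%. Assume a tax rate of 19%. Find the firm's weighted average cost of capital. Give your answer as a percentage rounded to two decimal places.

Cost of preferred: Rp = 3.63 / 45.07 = 8.0541%.
Total capital V = 6977 + 1060.6 + 2994 = 11031.6.
Equity: weight = 6977/11031.6 = 0.6325; cost = 17.96%.
Preferred: weight = 1060.6/11031.6 = 0.0961; cost = 8.0541%.
Debentures: weight = 2994/11031.6 = 0.2714; after-tax cost = 3.79% × (1 − 19%) = 3.0699%.
WACC = 0.6325 × 17.9600% + 0.0961 × 8.0541% + 0.2714 × 3.0699% = 12.9664%.

12.97%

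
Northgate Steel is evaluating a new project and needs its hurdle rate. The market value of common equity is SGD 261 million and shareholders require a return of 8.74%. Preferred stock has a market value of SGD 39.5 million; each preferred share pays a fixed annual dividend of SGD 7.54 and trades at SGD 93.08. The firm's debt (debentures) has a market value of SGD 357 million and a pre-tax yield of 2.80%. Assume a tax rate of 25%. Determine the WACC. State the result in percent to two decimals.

5.10%

Cost of preferred: Rp = 7.54 / 93.08 = 8.1006%.
Total capital V = 261 + 39.5 + 357 = 657.5.
Equity: weight = 261/657.5 = 0.3970; cost = 8.74%.
Preferred: weight = 39.5/657.5 = 0.0601; cost = 8.1006%.
Debentures: weight = 357/657.5 = 0.5430; after-tax cost = 2.8% × (1 − 25%) = 2.1000%.
WACC = 0.3970 × 8.7400% + 0.0601 × 8.1006% + 0.5430 × 2.1000% = 5.0963%.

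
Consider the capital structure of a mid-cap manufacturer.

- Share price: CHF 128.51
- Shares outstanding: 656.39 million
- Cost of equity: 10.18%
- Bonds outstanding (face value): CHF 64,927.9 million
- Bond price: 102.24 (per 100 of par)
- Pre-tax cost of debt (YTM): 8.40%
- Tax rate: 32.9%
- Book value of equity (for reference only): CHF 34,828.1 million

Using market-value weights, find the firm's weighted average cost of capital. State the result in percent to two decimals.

8.18%

Market value of equity E = 128.51 × 656.39m = 84352.6789m. Market value of debt D = 64927.9m × 102.24/100 = 66382.28496m.
Total capital V = 84352.6789 + 66382.28496 = 150734.96386.
Equity: weight = 84352.6789/150734.96386 = 0.5596; cost = 10.18%.
Bonds outstanding: weight = 66382.28496/150734.96386 = 0.4404; after-tax cost = 8.4% × (1 − 32.9%) = 5.6364%.
WACC = 0.5596 × 10.1800% + 0.4404 × 5.6364% = 8.1790%.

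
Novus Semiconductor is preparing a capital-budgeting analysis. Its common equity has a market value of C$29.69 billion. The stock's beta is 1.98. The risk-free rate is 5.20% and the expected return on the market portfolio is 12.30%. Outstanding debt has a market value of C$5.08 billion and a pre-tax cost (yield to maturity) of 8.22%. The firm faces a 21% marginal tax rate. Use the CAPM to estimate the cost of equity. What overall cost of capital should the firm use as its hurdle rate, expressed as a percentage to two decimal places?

17.39%

Market risk premium = 12.3% − 5.2% = 7.1%.
Cost of equity via CAPM: Re = 5.2% + 1.98 × 7.1% = 19.2580%.
Total capital V = 29.69 + 5.08 = 34.77.
Equity: weight = 29.69/34.77 = 0.8539; cost = 19.258%.
Debt: weight = 5.08/34.77 = 0.1461; after-tax cost = 8.22% × (1 − 21%) = 6.4938%.
WACC = 0.8539 × 19.2580% + 0.1461 × 6.4938% = 17.3931%.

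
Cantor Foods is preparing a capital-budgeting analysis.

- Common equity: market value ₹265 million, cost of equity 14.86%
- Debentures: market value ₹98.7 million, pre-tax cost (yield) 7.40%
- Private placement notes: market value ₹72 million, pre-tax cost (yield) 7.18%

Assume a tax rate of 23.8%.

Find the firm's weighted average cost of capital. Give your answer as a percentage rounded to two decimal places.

Total capital V = 265 + 98.7 + 72 = 435.7.
Equity: weight = 265/435.7 = 0.6082; cost = 14.86%.
Debentures: weight = 98.7/435.7 = 0.2265; after-tax cost = 7.4% × (1 − 23.8%) = 5.6388%.
Private placement notes: weight = 72/435.7 = 0.1653; after-tax cost = 7.18% × (1 − 23.8%) = 5.4712%.
WACC = 0.6082 × 14.8600% + 0.2265 × 5.6388% + 0.1653 × 5.4712% = 11.2196%.

11.22%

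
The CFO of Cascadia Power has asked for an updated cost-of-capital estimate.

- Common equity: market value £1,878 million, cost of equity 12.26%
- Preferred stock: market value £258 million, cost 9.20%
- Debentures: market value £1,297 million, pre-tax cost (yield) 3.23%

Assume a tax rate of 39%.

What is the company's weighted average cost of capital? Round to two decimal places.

Total capital V = 1878 + 258 + 1297 = 3433.
Equity: weight = 1878/3433 = 0.5470; cost = 12.26%.
Preferred: weight = 258/3433 = 0.0752; cost = 9.2%.
Debentures: weight = 1297/3433 = 0.3778; after-tax cost = 3.23% × (1 − 39%) = 1.9703%.
WACC = 0.5470 × 12.2600% + 0.0752 × 9.2000% + 0.3778 × 1.9703% = 8.1425%.

8.14%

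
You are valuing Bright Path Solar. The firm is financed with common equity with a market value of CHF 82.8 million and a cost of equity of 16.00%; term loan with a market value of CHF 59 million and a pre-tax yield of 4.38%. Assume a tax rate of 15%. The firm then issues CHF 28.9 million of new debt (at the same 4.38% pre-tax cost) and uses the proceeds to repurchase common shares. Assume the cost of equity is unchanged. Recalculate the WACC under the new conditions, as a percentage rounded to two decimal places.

8.39%

After the change:
Total capital V = 53.9 + 87.9 = 141.8.
Equity: weight = 53.9/141.8 = 0.3801; cost = 16%.
Term loan: weight = 87.9/141.8 = 0.6199; after-tax cost = 4.38% × (1 − 15%) = 3.7230%.
WACC = 0.3801 × 16.0000% + 0.6199 × 3.7230% = 8.3896%.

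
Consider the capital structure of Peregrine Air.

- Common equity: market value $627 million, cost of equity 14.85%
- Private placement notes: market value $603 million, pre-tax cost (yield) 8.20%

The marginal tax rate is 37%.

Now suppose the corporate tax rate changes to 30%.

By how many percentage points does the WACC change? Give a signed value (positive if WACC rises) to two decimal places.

+0.28 pp

Current WACC:
Total capital V = 627 + 603 = 1230.
Equity: weight = 627/1230 = 0.5098; cost = 14.85%.
Private placement notes: weight = 603/1230 = 0.4902; after-tax cost = 8.2% × (1 − 37%) = 5.1660%.
WACC = 0.5098 × 14.8500% + 0.4902 × 5.1660% = 10.1025%.
After the change:
Total capital V = 627 + 603 = 1230.
Equity: weight = 627/1230 = 0.5098; cost = 14.85%.
Private placement notes: weight = 603/1230 = 0.4902; after-tax cost = 8.2% × (1 − 30%) = 5.7400%.
WACC = 0.5098 × 14.8500% + 0.4902 × 5.7400% = 10.3839%.
Change in WACC = 10.3839% − 10.1025% = 0.2814 pp.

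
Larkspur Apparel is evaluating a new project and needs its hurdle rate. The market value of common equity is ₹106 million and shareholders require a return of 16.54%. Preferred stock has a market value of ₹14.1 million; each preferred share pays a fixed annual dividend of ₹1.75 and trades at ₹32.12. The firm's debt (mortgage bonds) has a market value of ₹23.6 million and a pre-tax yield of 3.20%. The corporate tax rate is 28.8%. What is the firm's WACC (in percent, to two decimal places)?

Cost of preferred: Rp = 1.75 / 32.12 = 5.4483%.
Total capital V = 106 + 14.1 + 23.6 = 143.7.
Equity: weight = 106/143.7 = 0.7376; cost = 16.54%.
Preferred: weight = 14.1/143.7 = 0.0981; cost = 5.4483%.
Mortgage bonds: weight = 23.6/143.7 = 0.1642; after-tax cost = 3.2% × (1 − 28.8%) = 2.2784%.
WACC = 0.7376 × 16.5400% + 0.0981 × 5.4483% + 0.1642 × 2.2784% = 13.1095%.

13.11%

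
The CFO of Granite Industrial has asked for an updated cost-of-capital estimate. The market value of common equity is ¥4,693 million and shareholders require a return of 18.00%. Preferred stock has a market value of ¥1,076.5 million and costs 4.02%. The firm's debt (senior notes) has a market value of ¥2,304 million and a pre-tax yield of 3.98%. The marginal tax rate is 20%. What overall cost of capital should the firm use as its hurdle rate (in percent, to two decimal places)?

11.91%

Total capital V = 4693 + 1076.5 + 2304 = 8073.5.
Equity: weight = 4693/8073.5 = 0.5813; cost = 18%.
Preferred: weight = 1076.5/8073.5 = 0.1333; cost = 4.02%.
Senior notes: weight = 2304/8073.5 = 0.2854; after-tax cost = 3.98% × (1 − 20%) = 3.1840%.
WACC = 0.5813 × 18.0000% + 0.1333 × 4.0200% + 0.2854 × 3.1840% = 11.9078%.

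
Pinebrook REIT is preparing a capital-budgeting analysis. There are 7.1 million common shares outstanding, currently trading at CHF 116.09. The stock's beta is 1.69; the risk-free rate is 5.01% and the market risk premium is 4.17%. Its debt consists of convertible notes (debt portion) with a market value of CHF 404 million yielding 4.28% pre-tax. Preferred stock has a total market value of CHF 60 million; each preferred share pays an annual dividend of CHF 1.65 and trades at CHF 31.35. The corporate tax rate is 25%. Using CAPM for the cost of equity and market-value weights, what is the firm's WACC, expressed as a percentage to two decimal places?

Cost of equity via CAPM: Re = 5.01% + 1.69 × 4.17% = 12.0573%.
Cost of preferred: Rp = 1.65 / 31.35 = 5.2632%.
Market value of equity E = 116.09 × 7.1m = 824.239m.
Total capital V = 824.239 + 60 + 404 = 1288.239.
Equity: weight = 824.239/1288.239 = 0.6398; cost = 12.0573%.
Preferred: weight = 60/1288.239 = 0.0466; cost = 5.2632%.
Convertible notes (debt portion): weight = 404/1288.239 = 0.3136; after-tax cost = 4.28% × (1 − 25%) = 3.2100%.
WACC = 0.6398 × 12.0573% + 0.0466 × 5.2632% + 0.3136 × 3.2100% = 8.9663%.

8.97%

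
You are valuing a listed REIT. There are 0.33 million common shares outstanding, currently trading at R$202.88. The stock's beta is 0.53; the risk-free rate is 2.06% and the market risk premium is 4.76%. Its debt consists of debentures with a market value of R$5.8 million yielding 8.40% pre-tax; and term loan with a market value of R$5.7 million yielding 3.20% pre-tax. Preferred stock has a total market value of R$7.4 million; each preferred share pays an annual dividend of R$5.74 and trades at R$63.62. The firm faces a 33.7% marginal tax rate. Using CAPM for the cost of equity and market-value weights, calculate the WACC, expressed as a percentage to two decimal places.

Cost of equity via CAPM: Re = 2.06% + 0.53 × 4.76% = 4.5828%.
Cost of preferred: Rp = 5.74 / 63.62 = 9.0223%.
Market value of equity E = 202.88 × 0.33m = 66.9504m.
Total capital V = 66.9504 + 7.4 + 5.8 + 5.7 = 85.8504.
Equity: weight = 66.9504/85.8504 = 0.7798; cost = 4.5828%.
Preferred: weight = 7.4/85.8504 = 0.0862; cost = 9.0223%.
Debentures: weight = 5.8/85.8504 = 0.0676; after-tax cost = 8.4% × (1 − 33.7%) = 5.5692%.
Term loan: weight = 5.7/85.8504 = 0.0664; after-tax cost = 3.2% × (1 − 33.7%) = 2.1216%.
WACC = 0.7798 × 4.5828% + 0.0862 × 9.0223% + 0.0676 × 5.5692% + 0.0664 × 2.1216% = 4.8687%.

4.87%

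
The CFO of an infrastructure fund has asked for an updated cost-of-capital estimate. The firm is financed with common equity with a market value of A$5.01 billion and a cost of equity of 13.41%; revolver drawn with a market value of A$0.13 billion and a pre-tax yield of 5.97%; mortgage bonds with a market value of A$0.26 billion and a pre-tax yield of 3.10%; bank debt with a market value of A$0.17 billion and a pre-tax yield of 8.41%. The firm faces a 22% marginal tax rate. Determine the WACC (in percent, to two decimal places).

Total capital V = 5.01 + 0.13 + 0.26 + 0.17 = 5.57.
Equity: weight = 5.01/5.57 = 0.8995; cost = 13.41%.
Revolver drawn: weight = 0.13/5.57 = 0.0233; after-tax cost = 5.97% × (1 − 22%) = 4.6566%.
Mortgage bonds: weight = 0.26/5.57 = 0.0467; after-tax cost = 3.1% × (1 − 22%) = 2.4180%.
Bank debt: weight = 0.17/5.57 = 0.0305; after-tax cost = 8.41% × (1 − 22%) = 6.5598%.
WACC = 0.8995 × 13.4100% + 0.0233 × 4.6566% + 0.0467 × 2.4180% + 0.0305 × 6.5598% = 12.4835%.

12.48%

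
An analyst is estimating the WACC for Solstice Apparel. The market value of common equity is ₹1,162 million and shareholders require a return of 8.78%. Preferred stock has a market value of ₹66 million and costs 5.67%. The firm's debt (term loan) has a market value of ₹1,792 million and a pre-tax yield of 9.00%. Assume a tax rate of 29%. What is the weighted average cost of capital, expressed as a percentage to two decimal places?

Total capital V = 1162 + 66 + 1792 = 3020.
Equity: weight = 1162/3020 = 0.3848; cost = 8.78%.
Preferred: weight = 66/3020 = 0.0219; cost = 5.67%.
Term loan: weight = 1792/3020 = 0.5934; after-tax cost = 9% × (1 − 29%) = 6.3900%.
WACC = 0.3848 × 8.7800% + 0.0219 × 5.6700% + 0.5934 × 6.3900% = 7.2939%.

7.29%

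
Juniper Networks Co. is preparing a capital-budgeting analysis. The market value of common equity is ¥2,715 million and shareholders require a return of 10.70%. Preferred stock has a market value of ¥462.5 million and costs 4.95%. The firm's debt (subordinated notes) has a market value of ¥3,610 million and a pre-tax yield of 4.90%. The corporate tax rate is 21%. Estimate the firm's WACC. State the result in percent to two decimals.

Total capital V = 2715 + 462.5 + 3610 = 6787.5.
Equity: weight = 2715/6787.5 = 0.4000; cost = 10.7%.
Preferred: weight = 462.5/6787.5 = 0.0681; cost = 4.95%.
Subordinated notes: weight = 3610/6787.5 = 0.5319; after-tax cost = 4.9% × (1 − 21%) = 3.8710%.
WACC = 0.4000 × 10.7000% + 0.0681 × 4.9500% + 0.5319 × 3.8710% = 6.6761%.

6.68%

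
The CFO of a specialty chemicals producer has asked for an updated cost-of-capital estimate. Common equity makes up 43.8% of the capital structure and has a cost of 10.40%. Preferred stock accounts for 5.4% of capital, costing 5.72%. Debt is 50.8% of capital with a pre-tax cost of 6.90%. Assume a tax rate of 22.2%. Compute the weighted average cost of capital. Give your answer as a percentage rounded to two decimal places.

7.59%

After-tax cost of debt = 6.9% × (1 − 22.2%) = 5.3682%.
WACC = 0.438 × 10.4000% + 0.054 × 5.7200% + 0.508 × 5.3682% = 7.5911%.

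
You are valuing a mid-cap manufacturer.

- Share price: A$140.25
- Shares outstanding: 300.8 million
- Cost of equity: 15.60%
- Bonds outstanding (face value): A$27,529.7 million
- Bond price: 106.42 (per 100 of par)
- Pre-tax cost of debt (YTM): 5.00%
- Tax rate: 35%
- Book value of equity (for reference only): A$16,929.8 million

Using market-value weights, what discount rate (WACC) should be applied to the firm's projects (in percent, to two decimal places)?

Market value of equity E = 140.25 × 300.8m = 42187.2m. Market value of debt D = 27529.7m × 106.42/100 = 29297.10674m.
Total capital V = 42187.2 + 29297.10674 = 71484.30674.
Equity: weight = 42187.2/71484.30674 = 0.5902; cost = 15.6%.
Bonds outstanding: weight = 29297.10674/71484.30674 = 0.4098; after-tax cost = 5% × (1 − 35%) = 3.2500%.
WACC = 0.5902 × 15.6000% + 0.4098 × 3.2500% = 10.5385%.

10.54%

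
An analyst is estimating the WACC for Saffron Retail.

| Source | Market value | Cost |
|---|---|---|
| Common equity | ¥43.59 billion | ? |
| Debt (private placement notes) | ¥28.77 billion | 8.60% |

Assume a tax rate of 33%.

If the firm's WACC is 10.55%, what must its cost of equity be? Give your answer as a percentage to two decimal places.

Total capital V = 43.59 + 28.77 = 72.36.
Equity weight = 43.59/72.36 = 0.6024.
Private placement notes weight = 28.77/72.36 = 0.3976.
Debt contribution = 0.3976 × 8.6% × (1 − 33%) = 2.2909%.
Required equity contribution = 10.55% − 2.2909% = 8.2591%.
Re = 8.2591% / 0.6024 = 13.7101%.

13.71%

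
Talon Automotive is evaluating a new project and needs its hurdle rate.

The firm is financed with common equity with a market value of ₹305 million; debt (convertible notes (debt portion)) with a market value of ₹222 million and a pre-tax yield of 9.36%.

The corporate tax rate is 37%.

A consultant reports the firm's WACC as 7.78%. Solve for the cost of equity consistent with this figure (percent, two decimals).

Total capital V = 305 + 222 = 527.
Equity weight = 305/527 = 0.5787.
Convertible notes (debt portion) weight = 222/527 = 0.4213.
Debt contribution = 0.4213 × 9.36% × (1 − 37%) = 2.4840%.
Required equity contribution = 7.78% − 2.4840% = 5.2960%.
Re = 5.2960% / 0.5787 = 9.1507%.

9.15%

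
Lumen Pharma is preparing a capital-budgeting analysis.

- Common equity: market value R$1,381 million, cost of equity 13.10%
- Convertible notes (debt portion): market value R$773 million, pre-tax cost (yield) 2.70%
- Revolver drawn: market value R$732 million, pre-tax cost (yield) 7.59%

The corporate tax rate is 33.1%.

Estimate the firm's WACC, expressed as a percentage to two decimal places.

8.04%

Total capital V = 1381 + 773 + 732 = 2886.
Equity: weight = 1381/2886 = 0.4785; cost = 13.1%.
Convertible notes (debt portion): weight = 773/2886 = 0.2678; after-tax cost = 2.7% × (1 − 33.1%) = 1.8063%.
Revolver drawn: weight = 732/2886 = 0.2536; after-tax cost = 7.59% × (1 − 33.1%) = 5.0777%.
WACC = 0.4785 × 13.1000% + 0.2678 × 1.8063% + 0.2536 × 5.0777% = 8.0403%.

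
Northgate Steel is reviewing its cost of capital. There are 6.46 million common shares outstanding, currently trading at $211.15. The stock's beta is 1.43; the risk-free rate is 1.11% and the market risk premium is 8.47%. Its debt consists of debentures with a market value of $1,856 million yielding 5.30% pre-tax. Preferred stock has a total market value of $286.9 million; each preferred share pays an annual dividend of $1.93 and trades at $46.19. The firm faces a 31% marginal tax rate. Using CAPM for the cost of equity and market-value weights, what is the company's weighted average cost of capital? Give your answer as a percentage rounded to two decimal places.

Cost of equity via CAPM: Re = 1.11% + 1.43 × 8.47% = 13.2221%.
Cost of preferred: Rp = 1.93 / 46.19 = 4.1784%.
Market value of equity E = 211.15 × 6.46m = 1364.029m.
Total capital V = 1364.029 + 286.9 + 1856 = 3506.929.
Equity: weight = 1364.029/3506.929 = 0.3890; cost = 13.2221%.
Preferred: weight = 286.9/3506.929 = 0.0818; cost = 4.1784%.
Debentures: weight = 1856/3506.929 = 0.5292; after-tax cost = 5.3% × (1 − 31%) = 3.6570%.
WACC = 0.3890 × 13.2221% + 0.0818 × 4.1784% + 0.5292 × 3.6570% = 7.4200%.

7.42%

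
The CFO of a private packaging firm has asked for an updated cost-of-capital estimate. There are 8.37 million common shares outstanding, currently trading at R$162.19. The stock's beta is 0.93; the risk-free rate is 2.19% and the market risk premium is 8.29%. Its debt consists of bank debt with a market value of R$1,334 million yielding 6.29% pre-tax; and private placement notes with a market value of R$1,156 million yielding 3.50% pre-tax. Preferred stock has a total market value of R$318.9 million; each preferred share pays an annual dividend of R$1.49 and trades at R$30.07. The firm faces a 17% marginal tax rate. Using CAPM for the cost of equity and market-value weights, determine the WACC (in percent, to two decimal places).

6.08%

Cost of equity via CAPM: Re = 2.19% + 0.93 × 8.29% = 9.8997%.
Cost of preferred: Rp = 1.49 / 30.07 = 4.9551%.
Market value of equity E = 162.19 × 8.37m = 1357.5303m.
Total capital V = 1357.5303 + 318.9 + 1334 + 1156 = 4166.4303.
Equity: weight = 1357.5303/4166.4303 = 0.3258; cost = 9.8997%.
Preferred: weight = 318.9/4166.4303 = 0.0765; cost = 4.9551%.
Bank debt: weight = 1334/4166.4303 = 0.3202; after-tax cost = 6.29% × (1 − 17%) = 5.2207%.
Private placement notes: weight = 1156/4166.4303 = 0.2775; after-tax cost = 3.5% × (1 − 17%) = 2.9050%.
WACC = 0.3258 × 9.8997% + 0.0765 × 4.9551% + 0.3202 × 5.2207% + 0.2775 × 2.9050% = 6.0824%.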